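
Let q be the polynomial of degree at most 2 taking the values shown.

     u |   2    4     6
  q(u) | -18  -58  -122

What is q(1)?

-7

Using the Lagrange interpolation formula with nodes 2, 4, 6:
  L_0(u) = (u - 4)(u - 6) / 8
  L_1(u) = (u - 2)(u - 6) / -4
  L_2(u) = (u - 2)(u - 4) / 8
Then q(u) = -18·L_0(u) - 58·L_1(u) - 122·L_2(u).
Expanding and collecting terms gives q(u) = -3u^2 - 2u - 2.
Evaluating at u = 1: q(1) = -7.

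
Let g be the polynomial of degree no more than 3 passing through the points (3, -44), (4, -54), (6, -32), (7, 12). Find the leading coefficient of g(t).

1

Write g(t) = at^3 + bt^2 + ct + d. Substituting each data point gives a linear system:
  27a + 9b + 3c + d = -44
  64a + 16b + 4c + d = -54
  216a + 36b + 6c + d = -32
  343a + 49b + 7c + d = 12
Solving the system yields a = 1, b = -6, c = -5, d = -2.
So g(t) = t^3 - 6t^2 - 5t - 2.
The leading coefficient is 1.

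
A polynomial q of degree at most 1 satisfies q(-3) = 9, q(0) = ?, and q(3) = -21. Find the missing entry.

-6

On equispaced nodes a degree-1 polynomial has vanishing second forward difference, so
  q(-3) - 2·q(0) + q(3) = 0.
Substituting the known values and solving for q(0):
  -2·q(0) = 12
  q(0) = -6.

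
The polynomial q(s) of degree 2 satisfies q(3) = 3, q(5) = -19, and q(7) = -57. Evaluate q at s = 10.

Write q(s) = as^2 + bs + c. Substituting each data point gives a linear system:
  9a + 3b + c = 3
  25a + 5b + c = -19
  49a + 7b + c = -57
Solving the system yields a = -2, b = 5, c = 6.
So q(s) = -2s^2 + 5s + 6.
Then q(10) = -144.

-144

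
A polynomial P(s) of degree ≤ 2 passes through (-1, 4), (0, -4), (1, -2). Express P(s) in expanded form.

P(s) = 5s^2 - 3s - 4

Using the Lagrange interpolation formula with nodes -1, 0, 1:
  L_0(s) = s(s - 1) / 2
  L_1(s) = (s + 1)(s - 1) / -1
  L_2(s) = (s + 1)s / 2
Then P(s) = 4·L_0(s) - 4·L_1(s) - 2·L_2(s).
Expanding and collecting terms gives P(s) = 5s² - 3s - 4.
Check: P(1) = -2. ✓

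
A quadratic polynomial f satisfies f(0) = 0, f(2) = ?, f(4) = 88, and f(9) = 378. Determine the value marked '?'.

28

The 3 known points determine the degree-2 polynomial uniquely.
Write f(u) = au^2 + bu + c. Substituting each data point gives a linear system:
  c = 0
  16a + 4b + c = 88
  81a + 9b + c = 378
Solving the system yields a = 4, b = 6, c = 0.
So f(u) = 4u^2 + 6u.
Then f(2) = 28.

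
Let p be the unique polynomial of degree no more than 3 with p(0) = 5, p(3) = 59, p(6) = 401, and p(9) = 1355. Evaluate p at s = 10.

Write p(s) = as^3 + bs^2 + cs + d. Substituting each data point gives a linear system:
  d = 5
  27a + 9b + 3c + d = 59
  216a + 36b + 6c + d = 401
  729a + 81b + 9c + d = 1355
Solving the system yields a = 2, b = -2, c = 6, d = 5.
So p(s) = 2s³ - 2s² + 6s + 5.
Then p(10) = 1865.

1865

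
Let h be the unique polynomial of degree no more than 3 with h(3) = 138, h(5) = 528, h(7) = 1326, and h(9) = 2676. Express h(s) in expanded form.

h(s) = 3s^3 + 6s^2 + 3

Using the Lagrange interpolation formula with nodes 3, 5, 7, 9:
  L_0(s) = (s - 5)(s - 7)(s - 9) / -48
  L_1(s) = (s - 3)(s - 7)(s - 9) / 16
  L_2(s) = (s - 3)(s - 5)(s - 9) / -16
  L_3(s) = (s - 3)(s - 5)(s - 7) / 48
Then h(s) = 138·L_0(s) + 528·L_1(s) + 1326·L_2(s) + 2676·L_3(s).
Expanding and collecting terms gives h(s) = 3s³ + 6s² + 3.
Check: h(5) = 528. ✓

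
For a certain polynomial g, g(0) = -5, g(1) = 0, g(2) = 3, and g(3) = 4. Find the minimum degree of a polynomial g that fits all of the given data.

2

Forward differences of the values at t = 0, 1, 2, 3:
  g  : -5  0  3  4
  Δ  : 5  3  1
  Δ^2: -2  -2
  Δ^3: 0
The second differences are constant (-2) and nonzero, while all higher differences vanish, so the minimal degree is 2.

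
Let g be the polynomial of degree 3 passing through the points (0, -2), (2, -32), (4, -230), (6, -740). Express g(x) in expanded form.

g(x) = -3x^3 - 3x^2 + 3x - 2

Using the Lagrange interpolation formula with nodes 0, 2, 4, 6:
  L_0(x) = (x - 2)(x - 4)(x - 6) / -48
  L_1(x) = x(x - 4)(x - 6) / 16
  L_2(x) = x(x - 2)(x - 6) / -16
  L_3(x) = x(x - 2)(x - 4) / 48
Then g(x) = -2·L_0(x) - 32·L_1(x) - 230·L_2(x) - 740·L_3(x).
Expanding and collecting terms gives g(x) = -3x^3 - 3x^2 + 3x - 2.
Check: g(0) = -2. ✓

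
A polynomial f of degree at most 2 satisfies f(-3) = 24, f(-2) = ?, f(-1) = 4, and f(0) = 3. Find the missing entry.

On equispaced nodes a degree-2 polynomial has vanishing third forward difference, so
  - f(-3) + 3·f(-2) - 3·f(-1) + f(0) = 0.
Substituting the known values and solving for f(-2):
  3·f(-2) = 33
  f(-2) = 11.

11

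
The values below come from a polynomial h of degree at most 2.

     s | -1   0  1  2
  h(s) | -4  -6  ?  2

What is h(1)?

On equispaced nodes a degree-2 polynomial has vanishing third forward difference, so
  - h(-1) + 3·h(0) - 3·h(1) + h(2) = 0.
Substituting the known values and solving for h(1):
  -3·h(1) = 12
  h(1) = -4.

-4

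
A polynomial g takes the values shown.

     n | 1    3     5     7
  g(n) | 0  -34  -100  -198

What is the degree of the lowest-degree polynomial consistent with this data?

2

Forward differences of the values at n = 1, 3, 5, 7:
  g  : 0  -34  -100  -198
  Δ  : -34  -66  -98
  Δ^2: -32  -32
  Δ^3: 0
The second differences are constant (-32) and nonzero, while all higher differences vanish, so the minimal degree is 2.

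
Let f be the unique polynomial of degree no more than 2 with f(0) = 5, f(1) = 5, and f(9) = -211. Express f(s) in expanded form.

f(s) = -3s^2 + 3s + 5

Using the Lagrange interpolation formula with nodes 0, 1, 9:
  L_0(s) = (s - 1)(s - 9) / 9
  L_1(s) = s(s - 9) / -8
  L_2(s) = s(s - 1) / 72
Then f(s) = 5·L_0(s) + 5·L_1(s) - 211·L_2(s).
Expanding and collecting terms gives f(s) = -3s² + 3s + 5.
Check: f(9) = -211. ✓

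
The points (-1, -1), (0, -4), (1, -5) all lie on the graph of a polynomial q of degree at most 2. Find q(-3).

11

Forward differences of the values at s = -1, 0, 1:
  q  : -1  -4  -5
  Δ  : -3  -1
  Δ^2: 2
The second differences are constant, confirming degree 2.
Interpolating (Newton forward form) and evaluating at s = -3 gives q(-3) = 11.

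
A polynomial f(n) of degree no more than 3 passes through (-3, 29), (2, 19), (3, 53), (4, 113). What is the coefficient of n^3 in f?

Write f(n) = an^3 + bn^2 + cn + d. Substituting each data point gives a linear system:
  -27a + 9b - 3c + d = 29
  8a + 4b + 2c + d = 19
  27a + 9b + 3c + d = 53
  64a + 16b + 4c + d = 113
Solving the system yields a = 1, b = 4, c = -5, d = 5.
So f(n) = n^3 + 4n^2 - 5n + 5.
The leading coefficient is 1.

1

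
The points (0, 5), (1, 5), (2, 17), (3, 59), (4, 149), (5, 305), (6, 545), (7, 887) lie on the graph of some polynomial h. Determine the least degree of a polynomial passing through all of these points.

Forward differences of the values at u = 0, 1, 2, 3, 4, 5, 6, 7:
  h  : 5  5  17  59  149  305  545  887
  Δ  : 0  12  42  90  156  240  342
  Δ^2: 12  30  48  66  84  102
  Δ^3: 18  18  18  18  18
  Δ^4: 0  0  0  0
  Δ^5: 0  0  0
  Δ^6: 0  0
  Δ^7: 0
The third differences are constant (18) and nonzero, while all higher differences vanish, so the minimal degree is 3.

3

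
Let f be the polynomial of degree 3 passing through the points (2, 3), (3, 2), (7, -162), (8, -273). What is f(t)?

f(t) = -t^3 + 4t^2 - 2t - 1

Using the Lagrange interpolation formula with nodes 2, 3, 7, 8:
  L_0(t) = (t - 3)(t - 7)(t - 8) / -30
  L_1(t) = (t - 2)(t - 7)(t - 8) / 20
  L_2(t) = (t - 2)(t - 3)(t - 8) / -20
  L_3(t) = (t - 2)(t - 3)(t - 7) / 30
Then f(t) = 3·L_0(t) + 2·L_1(t) - 162·L_2(t) - 273·L_3(t).
Expanding and collecting terms gives f(t) = -t³ + 4t² - 2t - 1.
Check: f(2) = 3. ✓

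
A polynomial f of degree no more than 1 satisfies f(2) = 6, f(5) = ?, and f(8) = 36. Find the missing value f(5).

On equispaced nodes a degree-1 polynomial has vanishing second forward difference, so
  f(2) - 2·f(5) + f(8) = 0.
Substituting the known values and solving for f(5):
  -2·f(5) = -42
  f(5) = 21.

21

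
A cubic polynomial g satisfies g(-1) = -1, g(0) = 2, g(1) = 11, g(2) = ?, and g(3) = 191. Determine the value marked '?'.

The 4 known points determine the degree-3 polynomial uniquely.
Write g(n) = an^3 + bn^2 + cn + d. Substituting each data point gives a linear system:
  -a + b - c + d = -1
  d = 2
  a + b + c + d = 11
  27a + 9b + 3c + d = 191
Solving the system yields a = 6, b = 3, c = 0, d = 2.
So g(n) = 6n^3 + 3n^2 + 2.
Then g(2) = 62.

62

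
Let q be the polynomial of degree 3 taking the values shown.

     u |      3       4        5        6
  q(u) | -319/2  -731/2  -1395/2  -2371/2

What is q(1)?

-11/2

Forward differences of the values at u = 3, 4, 5, 6:
  q  : -319/2  -731/2  -1395/2  -2371/2
  Δ  : -206  -332  -488
  Δ^2: -126  -156
  Δ^3: -30
The third differences are constant, confirming degree 3.
Interpolating (Newton forward form) and evaluating at u = 1 gives q(1) = -11/2.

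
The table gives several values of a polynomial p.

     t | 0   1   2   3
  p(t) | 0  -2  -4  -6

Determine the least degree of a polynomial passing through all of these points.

1

Forward differences of the values at t = 0, 1, 2, 3:
  p  : 0  -2  -4  -6
  Δ  : -2  -2  -2
  Δ^2: 0  0
  Δ^3: 0
The first differences are constant (-2) and nonzero, while all higher differences vanish, so the minimal degree is 1.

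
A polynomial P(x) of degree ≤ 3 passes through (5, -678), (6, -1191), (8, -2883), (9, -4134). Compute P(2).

Write P(x) = ax^3 + bx^2 + cx + d. Substituting each data point gives a linear system:
  125a + 25b + 5c + d = -678
  216a + 36b + 6c + d = -1191
  512a + 64b + 8c + d = -2883
  729a + 81b + 9c + d = -4134
Solving the system yields a = -6, b = 3, c = 0, d = -3.
So P(x) = -6x³ + 3x² - 3.
Then P(2) = -39.

-39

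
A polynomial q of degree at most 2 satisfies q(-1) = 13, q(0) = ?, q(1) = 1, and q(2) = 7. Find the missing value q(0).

3

The 3 known points determine the degree-2 polynomial uniquely.
Write q(s) = as^2 + bs + c. Substituting each data point gives a linear system:
  a - b + c = 13
  a + b + c = 1
  4a + 2b + c = 7
Solving the system yields a = 4, b = -6, c = 3.
So q(s) = 4s^2 - 6s + 3.
Then q(0) = 3.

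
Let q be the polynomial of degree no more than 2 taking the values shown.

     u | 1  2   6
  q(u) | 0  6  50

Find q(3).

14

Using the Lagrange interpolation formula with nodes 1, 2, 6:
  L_0(u) = (u - 2)(u - 6) / 5
  L_1(u) = (u - 1)(u - 6) / -4
  L_2(u) = (u - 1)(u - 2) / 20
Then q(u) = 0·L_0(u) + 6·L_1(u) + 50·L_2(u).
Expanding and collecting terms gives q(u) = u² + 3u - 4.
Evaluating at u = 3: q(3) = 14.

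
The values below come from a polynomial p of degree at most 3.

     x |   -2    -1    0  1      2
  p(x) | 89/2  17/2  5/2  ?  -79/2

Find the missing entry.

-7/2

On equispaced nodes a degree-3 polynomial has vanishing fourth forward difference, so
  p(-2) - 4·p(-1) + 6·p(0) - 4·p(1) + p(2) = 0.
Substituting the known values and solving for p(1):
  -4·p(1) = 14
  p(1) = -7/2.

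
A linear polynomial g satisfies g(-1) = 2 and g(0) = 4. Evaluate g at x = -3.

-2

Using the Lagrange interpolation formula with nodes -1, 0:
  L_0(x) = x / -1
  L_1(x) = (x + 1) / 1
Then g(x) = 2·L_0(x) + 4·L_1(x).
Expanding and collecting terms gives g(x) = 2x + 4.
Evaluating at x = -3: g(-3) = -2.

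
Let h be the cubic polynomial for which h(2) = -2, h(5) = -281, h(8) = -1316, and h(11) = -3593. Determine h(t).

Using the Lagrange interpolation formula with nodes 2, 5, 8, 11:
  L_0(t) = (t - 5)(t - 8)(t - 11) / -162
  L_1(t) = (t - 2)(t - 8)(t - 11) / 54
  L_2(t) = (t - 2)(t - 5)(t - 11) / -54
  L_3(t) = (t - 2)(t - 5)(t - 8) / 162
Then h(t) = -2·L_0(t) - 281·L_1(t) - 1316·L_2(t) - 3593·L_3(t).
Expanding and collecting terms gives h(t) = -3t³ + 3t² + 3t + 4.
Check: h(8) = -1316. ✓

h(t) = -3t^3 + 3t^2 + 3t + 4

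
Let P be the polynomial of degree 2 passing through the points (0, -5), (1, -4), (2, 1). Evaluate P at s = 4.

23

Write P(s) = as^2 + bs + c. Substituting each data point gives a linear system:
  c = -5
  a + b + c = -4
  4a + 2b + c = 1
Solving the system yields a = 2, b = -1, c = -5.
So P(s) = 2s² - s - 5.
Then P(4) = 23.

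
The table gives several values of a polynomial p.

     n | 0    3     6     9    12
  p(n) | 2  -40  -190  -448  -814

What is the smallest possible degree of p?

Forward differences of the values at n = 0, 3, 6, 9, 12:
  p  : 2  -40  -190  -448  -814
  Δ  : -42  -150  -258  -366
  Δ^2: -108  -108  -108
  Δ^3: 0  0
  Δ^4: 0
The second differences are constant (-108) and nonzero, while all higher differences vanish, so the minimal degree is 2.

2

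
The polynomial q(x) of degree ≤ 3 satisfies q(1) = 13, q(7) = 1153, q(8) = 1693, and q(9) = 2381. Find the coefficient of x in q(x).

3

Write q(x) = ax^3 + bx^2 + cx + d. Substituting each data point gives a linear system:
  a + b + c + d = 13
  343a + 49b + 7c + d = 1153
  512a + 64b + 8c + d = 1693
  729a + 81b + 9c + d = 2381
Solving the system yields a = 3, b = 2, c = 3, d = 5.
So q(x) = 3x^3 + 2x^2 + 3x + 5.
The coefficient of x is 3.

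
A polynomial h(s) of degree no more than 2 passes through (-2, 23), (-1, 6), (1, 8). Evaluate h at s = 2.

Using the Lagrange interpolation formula with nodes -2, -1, 1:
  L_0(s) = (s + 1)(s - 1) / 3
  L_1(s) = (s + 2)(s - 1) / -2
  L_2(s) = (s + 2)(s + 1) / 6
Then h(s) = 23·L_0(s) + 6·L_1(s) + 8·L_2(s).
Expanding and collecting terms gives h(s) = 6s^2 + s + 1.
Evaluating at s = 2: h(2) = 27.

27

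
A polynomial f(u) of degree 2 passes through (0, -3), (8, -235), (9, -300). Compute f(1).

-4

Using the Lagrange interpolation formula with nodes 0, 8, 9:
  L_0(u) = (u - 8)(u - 9) / 72
  L_1(u) = u(u - 9) / -8
  L_2(u) = u(u - 8) / 9
Then f(u) = -3·L_0(u) - 235·L_1(u) - 300·L_2(u).
Expanding and collecting terms gives f(u) = -4u^2 + 3u - 3.
Evaluating at u = 1: f(1) = -4.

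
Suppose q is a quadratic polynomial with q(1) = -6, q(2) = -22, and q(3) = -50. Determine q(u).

Write q(u) = au^2 + bu + c. Substituting each data point gives a linear system:
  a + b + c = -6
  4a + 2b + c = -22
  9a + 3b + c = -50
Solving the system yields a = -6, b = 2, c = -2.
So q(u) = -6u^2 + 2u - 2.
Check: q(2) = -22. ✓

q(u) = -6u^2 + 2u - 2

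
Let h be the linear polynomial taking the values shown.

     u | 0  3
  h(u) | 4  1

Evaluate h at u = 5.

Using the Lagrange interpolation formula with nodes 0, 3:
  L_0(u) = (u - 3) / -3
  L_1(u) = u / 3
Then h(u) = 4·L_0(u) + 1·L_1(u).
Expanding and collecting terms gives h(u) = -u + 4.
Evaluating at u = 5: h(5) = -1.

-1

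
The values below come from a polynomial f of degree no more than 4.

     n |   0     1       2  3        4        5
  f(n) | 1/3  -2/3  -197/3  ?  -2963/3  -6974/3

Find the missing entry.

-980/3

The 5 known points determine the degree-4 polynomial uniquely.
Write f(n) = an^4 + bn^3 + cn^2 + dn + e. Substituting each data point gives a linear system:
  e = 1/3
  a + b + c + d + e = -2/3
  16a + 8b + 4c + 2d + e = -197/3
  256a + 64b + 16c + 4d + e = -2963/3
  625a + 125b + 25c + 5d + e = -6974/3
Solving the system yields a = -3, b = -4, c = 1, d = 5, e = 1/3.
So f(n) = -3n^4 - 4n^3 + n^2 + 5n + 1/3.
Then f(3) = -980/3.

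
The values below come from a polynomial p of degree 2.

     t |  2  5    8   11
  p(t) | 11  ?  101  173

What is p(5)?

The 3 known points determine the degree-2 polynomial uniquely.
Write p(t) = at^2 + bt + c. Substituting each data point gives a linear system:
  4a + 2b + c = 11
  64a + 8b + c = 101
  121a + 11b + c = 173
Solving the system yields a = 1, b = 5, c = -3.
So p(t) = t^2 + 5t - 3.
Then p(5) = 47.

47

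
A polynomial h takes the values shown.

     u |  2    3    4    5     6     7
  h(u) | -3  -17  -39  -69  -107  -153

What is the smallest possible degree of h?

2

Forward differences of the values at u = 2, 3, 4, 5, 6, 7:
  h  : -3  -17  -39  -69  -107  -153
  Δ  : -14  -22  -30  -38  -46
  Δ^2: -8  -8  -8  -8
  Δ^3: 0  0  0
  Δ^4: 0  0
  Δ^5: 0
The second differences are constant (-8) and nonzero, while all higher differences vanish, so the minimal degree is 2.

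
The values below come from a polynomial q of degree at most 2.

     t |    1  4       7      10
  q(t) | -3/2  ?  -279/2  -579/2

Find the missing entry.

The 3 known points determine the degree-2 polynomial uniquely.
Write q(t) = at^2 + bt + c. Substituting each data point gives a linear system:
  a + b + c = -3/2
  49a + 7b + c = -279/2
  100a + 10b + c = -579/2
Solving the system yields a = -3, b = 1, c = 1/2.
So q(t) = -3t^2 + t + 1/2.
Then q(4) = -87/2.

-87/2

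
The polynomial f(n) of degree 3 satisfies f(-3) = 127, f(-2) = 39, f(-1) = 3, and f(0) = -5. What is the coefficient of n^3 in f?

-4

Write f(n) = an^3 + bn^2 + cn + d. Substituting each data point gives a linear system:
  -27a + 9b - 3c + d = 127
  -8a + 4b - 2c + d = 39
  -a + b - c + d = 3
  d = -5
Solving the system yields a = -4, b = 2, c = -2, d = -5.
So f(n) = -4n^3 + 2n^2 - 2n - 5.
The leading coefficient is -4.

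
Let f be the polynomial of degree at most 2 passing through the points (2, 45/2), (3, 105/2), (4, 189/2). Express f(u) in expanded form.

Write f(u) = au^2 + bu + c. Substituting each data point gives a linear system:
  4a + 2b + c = 45/2
  9a + 3b + c = 105/2
  16a + 4b + c = 189/2
Solving the system yields a = 6, b = 0, c = -3/2.
So f(u) = 6u^2 - 3/2.
Check: f(4) = 189/2. ✓

f(u) = 6u^2 - 3/2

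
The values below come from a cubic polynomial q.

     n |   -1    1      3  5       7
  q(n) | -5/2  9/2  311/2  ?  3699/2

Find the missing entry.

1381/2

On equispaced nodes a degree-3 polynomial has vanishing fourth forward difference, so
  q(-1) - 4·q(1) + 6·q(3) - 4·q(5) + q(7) = 0.
Substituting the known values and solving for q(5):
  -4·q(5) = -2762
  q(5) = 1381/2.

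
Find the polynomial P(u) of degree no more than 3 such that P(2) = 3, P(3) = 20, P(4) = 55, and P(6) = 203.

Using the Lagrange interpolation formula with nodes 2, 3, 4, 6:
  L_0(u) = (u - 3)(u - 4)(u - 6) / -8
  L_1(u) = (u - 2)(u - 4)(u - 6) / 3
  L_2(u) = (u - 2)(u - 3)(u - 6) / -4
  L_3(u) = (u - 2)(u - 3)(u - 4) / 24
Then P(u) = 3·L_0(u) + 20·L_1(u) + 55·L_2(u) + 203·L_3(u).
Expanding and collecting terms gives P(u) = u^3 - 2u - 1.
Check: P(2) = 3. ✓

P(u) = u^3 - 2u - 1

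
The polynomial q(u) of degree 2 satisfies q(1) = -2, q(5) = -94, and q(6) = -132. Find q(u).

q(u) = -3u^2 - 5u + 6

Write q(u) = au^2 + bu + c. Substituting each data point gives a linear system:
  a + b + c = -2
  25a + 5b + c = -94
  36a + 6b + c = -132
Solving the system yields a = -3, b = -5, c = 6.
So q(u) = -3u^2 - 5u + 6.
Check: q(6) = -132. ✓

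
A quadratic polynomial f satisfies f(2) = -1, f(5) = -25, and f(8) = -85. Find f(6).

-41

Forward differences of the values at n = 2, 5, 8:
  f  : -1  -25  -85
  Δ  : -24  -60
  Δ^2: -36
The second differences are constant, confirming degree 2.
Interpolating (Newton forward form) and evaluating at n = 6 gives f(6) = -41.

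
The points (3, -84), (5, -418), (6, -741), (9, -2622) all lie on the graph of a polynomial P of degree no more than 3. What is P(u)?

P(u) = -4u^3 + 4u^2 - 3u - 3

Using the Lagrange interpolation formula with nodes 3, 5, 6, 9:
  L_0(u) = (u - 5)(u - 6)(u - 9) / -36
  L_1(u) = (u - 3)(u - 6)(u - 9) / 8
  L_2(u) = (u - 3)(u - 5)(u - 9) / -9
  L_3(u) = (u - 3)(u - 5)(u - 6) / 72
Then P(u) = -84·L_0(u) - 418·L_1(u) - 741·L_2(u) - 2622·L_3(u).
Expanding and collecting terms gives P(u) = -4u³ + 4u² - 3u - 3.
Check: P(3) = -84. ✓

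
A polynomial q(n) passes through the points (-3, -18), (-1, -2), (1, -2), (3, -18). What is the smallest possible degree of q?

2

Forward differences of the values at n = -3, -1, 1, 3:
  q  : -18  -2  -2  -18
  Δ  : 16  0  -16
  Δ^2: -16  -16
  Δ^3: 0
The second differences are constant (-16) and nonzero, while all higher differences vanish, so the minimal degree is 2.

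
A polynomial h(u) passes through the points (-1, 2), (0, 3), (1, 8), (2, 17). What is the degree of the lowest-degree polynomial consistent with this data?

2

Forward differences of the values at u = -1, 0, 1, 2:
  h  : 2  3  8  17
  Δ  : 1  5  9
  Δ^2: 4  4
  Δ^3: 0
The second differences are constant (4) and nonzero, while all higher differences vanish, so the minimal degree is 2.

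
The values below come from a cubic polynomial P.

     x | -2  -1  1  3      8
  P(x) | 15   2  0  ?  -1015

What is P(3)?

The 4 known points determine the degree-3 polynomial uniquely.
Write P(x) = ax^3 + bx^2 + cx + d. Substituting each data point gives a linear system:
  -8a + 4b - 2c + d = 15
  -a + b - c + d = 2
  a + b + c + d = 0
  512a + 64b + 8c + d = -1015
Solving the system yields a = -2, b = 0, c = 1, d = 1.
So P(x) = -2x^3 + x + 1.
Then P(3) = -50.

-50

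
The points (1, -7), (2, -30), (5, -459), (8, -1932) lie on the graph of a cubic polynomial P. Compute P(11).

Write P(s) = as^3 + bs^2 + cs + d. Substituting each data point gives a linear system:
  a + b + c + d = -7
  8a + 4b + 2c + d = -30
  125a + 25b + 5c + d = -459
  512a + 64b + 8c + d = -1932
Solving the system yields a = -4, b = 2, c = -1, d = -4.
So P(s) = -4s³ + 2s² - s - 4.
Then P(11) = -5097.

-5097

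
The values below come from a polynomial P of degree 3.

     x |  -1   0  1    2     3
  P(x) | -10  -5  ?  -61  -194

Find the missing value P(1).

The 4 known points determine the degree-3 polynomial uniquely.
Write P(x) = ax^3 + bx^2 + cx + d. Substituting each data point gives a linear system:
  -a + b - c + d = -10
  d = -5
  8a + 4b + 2c + d = -61
  27a + 9b + 3c + d = -194
Solving the system yields a = -6, b = -5, c = 6, d = -5.
So P(x) = -6x^3 - 5x^2 + 6x - 5.
Then P(1) = -10.

-10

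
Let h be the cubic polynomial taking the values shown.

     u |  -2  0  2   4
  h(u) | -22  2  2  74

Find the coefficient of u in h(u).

-2

Write h(u) = au^3 + bu^2 + cu + d. Substituting each data point gives a linear system:
  -8a + 4b - 2c + d = -22
  d = 2
  8a + 4b + 2c + d = 2
  64a + 16b + 4c + d = 74
Solving the system yields a = 2, b = -3, c = -2, d = 2.
So h(u) = 2u³ - 3u² - 2u + 2.
The coefficient of u is -2.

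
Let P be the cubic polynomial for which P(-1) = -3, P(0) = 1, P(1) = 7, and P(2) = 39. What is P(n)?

P(n) = 4n^3 + n^2 + n + 1

Write P(n) = an^3 + bn^2 + cn + d. Substituting each data point gives a linear system:
  -a + b - c + d = -3
  d = 1
  a + b + c + d = 7
  8a + 4b + 2c + d = 39
Solving the system yields a = 4, b = 1, c = 1, d = 1.
So P(n) = 4n^3 + n^2 + n + 1.
Check: P(2) = 39. ✓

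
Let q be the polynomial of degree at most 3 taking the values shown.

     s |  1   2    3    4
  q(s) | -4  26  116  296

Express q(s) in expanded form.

Write q(s) = as^3 + bs^2 + cs + d. Substituting each data point gives a linear system:
  a + b + c + d = -4
  8a + 4b + 2c + d = 26
  27a + 9b + 3c + d = 116
  64a + 16b + 4c + d = 296
Solving the system yields a = 5, b = 0, c = -5, d = -4.
So q(s) = 5s^3 - 5s - 4.
Check: q(4) = 296. ✓

q(s) = 5s^3 - 5s - 4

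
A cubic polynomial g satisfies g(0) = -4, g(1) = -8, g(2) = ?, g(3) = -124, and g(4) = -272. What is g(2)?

The 4 known points determine the degree-3 polynomial uniquely.
Write g(n) = an^3 + bn^2 + cn + d. Substituting each data point gives a linear system:
  d = -4
  a + b + c + d = -8
  27a + 9b + 3c + d = -124
  64a + 16b + 4c + d = -272
Solving the system yields a = -3, b = -6, c = 5, d = -4.
So g(n) = -3n³ - 6n² + 5n - 4.
Then g(2) = -42.

-42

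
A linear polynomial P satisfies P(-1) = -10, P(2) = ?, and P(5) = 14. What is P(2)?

2

On equispaced nodes a degree-1 polynomial has vanishing second forward difference, so
  P(-1) - 2·P(2) + P(5) = 0.
Substituting the known values and solving for P(2):
  -2·P(2) = -4
  P(2) = 2.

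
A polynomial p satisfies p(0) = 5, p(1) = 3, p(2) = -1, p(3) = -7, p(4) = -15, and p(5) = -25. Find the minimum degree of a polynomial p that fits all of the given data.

2

Forward differences of the values at u = 0, 1, 2, 3, 4, 5:
  p  : 5  3  -1  -7  -15  -25
  Δ  : -2  -4  -6  -8  -10
  Δ^2: -2  -2  -2  -2
  Δ^3: 0  0  0
  Δ^4: 0  0
  Δ^5: 0
The second differences are constant (-2) and nonzero, while all higher differences vanish, so the minimal degree is 2.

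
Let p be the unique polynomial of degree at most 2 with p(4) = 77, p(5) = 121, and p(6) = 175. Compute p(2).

Using the Lagrange interpolation formula with nodes 4, 5, 6:
  L_0(x) = (x - 5)(x - 6) / 2
  L_1(x) = (x - 4)(x - 6) / -1
  L_2(x) = (x - 4)(x - 5) / 2
Then p(x) = 77·L_0(x) + 121·L_1(x) + 175·L_2(x).
Expanding and collecting terms gives p(x) = 5x² - x + 1.
Evaluating at x = 2: p(2) = 19.

19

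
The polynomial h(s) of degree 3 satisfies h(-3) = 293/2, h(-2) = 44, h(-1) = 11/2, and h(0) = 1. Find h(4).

-277

Write h(s) = as^3 + bs^2 + cs + d. Substituting each data point gives a linear system:
  -27a + 9b - 3c + d = 293/2
  -8a + 4b - 2c + d = 44
  -a + b - c + d = 11/2
  d = 1
Solving the system yields a = -5, b = 2, c = 5/2, d = 1.
So h(s) = -5s^3 + 2s^2 + (5/2)s + 1.
Then h(4) = -277.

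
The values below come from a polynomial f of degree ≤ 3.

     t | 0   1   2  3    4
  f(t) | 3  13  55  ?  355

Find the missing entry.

The 4 known points determine the degree-3 polynomial uniquely.
Write f(t) = at^3 + bt^2 + ct + d. Substituting each data point gives a linear system:
  d = 3
  a + b + c + d = 13
  8a + 4b + 2c + d = 55
  64a + 16b + 4c + d = 355
Solving the system yields a = 5, b = 1, c = 4, d = 3.
So f(t) = 5t^3 + t^2 + 4t + 3.
Then f(3) = 159.

159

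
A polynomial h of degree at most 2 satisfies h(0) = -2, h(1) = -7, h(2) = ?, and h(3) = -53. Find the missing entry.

-24

The 3 known points determine the degree-2 polynomial uniquely.
Write h(x) = ax^2 + bx + c. Substituting each data point gives a linear system:
  c = -2
  a + b + c = -7
  9a + 3b + c = -53
Solving the system yields a = -6, b = 1, c = -2.
So h(x) = -6x^2 + x - 2.
Then h(2) = -24.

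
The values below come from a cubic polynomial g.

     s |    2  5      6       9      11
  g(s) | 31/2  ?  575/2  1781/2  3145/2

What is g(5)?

The 4 known points determine the degree-3 polynomial uniquely.
Write g(s) = as^3 + bs^2 + cs + d. Substituting each data point gives a linear system:
  8a + 4b + 2c + d = 31/2
  216a + 36b + 6c + d = 575/2
  729a + 81b + 9c + d = 1781/2
  1331a + 121b + 11c + d = 3145/2
Solving the system yields a = 1, b = 2, c = 0, d = -1/2.
So g(s) = s³ + 2s² - 1/2.
Then g(5) = 349/2.

349/2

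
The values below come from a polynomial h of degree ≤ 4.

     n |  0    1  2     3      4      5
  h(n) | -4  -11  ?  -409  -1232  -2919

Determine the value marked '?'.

On equispaced nodes a degree-4 polynomial has vanishing fifth forward difference, so
  - h(0) + 5·h(1) - 10·h(2) + 10·h(3) - 5·h(4) + h(5) = 0.
Substituting the known values and solving for h(2):
  -10·h(2) = 900
  h(2) = -90.

-90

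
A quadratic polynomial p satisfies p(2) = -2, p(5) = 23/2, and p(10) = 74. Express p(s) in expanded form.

p(s) = s^2 - (5/2)s - 1

Write p(s) = as^2 + bs + c. Substituting each data point gives a linear system:
  4a + 2b + c = -2
  25a + 5b + c = 23/2
  100a + 10b + c = 74
Solving the system yields a = 1, b = -5/2, c = -1.
So p(s) = s^2 - (5/2)s - 1.
Check: p(5) = 23/2. ✓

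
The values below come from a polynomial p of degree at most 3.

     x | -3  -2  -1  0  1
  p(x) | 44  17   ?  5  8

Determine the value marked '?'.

On equispaced nodes a degree-3 polynomial has vanishing fourth forward difference, so
  p(-3) - 4·p(-2) + 6·p(-1) - 4·p(0) + p(1) = 0.
Substituting the known values and solving for p(-1):
  6·p(-1) = 36
  p(-1) = 6.

6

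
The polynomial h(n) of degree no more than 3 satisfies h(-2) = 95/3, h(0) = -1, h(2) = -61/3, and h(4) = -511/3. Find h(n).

Write h(n) = an^3 + bn^2 + cn + d. Substituting each data point gives a linear system:
  -8a + 4b - 2c + d = 95/3
  d = -1
  8a + 4b + 2c + d = -61/3
  64a + 16b + 4c + d = -511/3
Solving the system yields a = -3, b = 5/3, c = -1, d = -1.
So h(n) = -3n³ + (5/3)n² - n - 1.
Check: h(2) = -61/3. ✓

h(n) = -3n^3 + (5/3)n^2 - n - 1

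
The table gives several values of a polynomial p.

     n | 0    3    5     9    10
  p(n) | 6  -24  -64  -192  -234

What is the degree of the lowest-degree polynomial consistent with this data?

Divided differences on the nodes 0, 3, 5, 9, 10:
  order 0: 6  -24  -64  -192  -234
  order 1: -10  -20  -32  -42
  order 2: -2  -2  -2
  order 3: 0  0
  order 4: 0
The order-2 divided differences are all -2 (nonzero) and every higher order vanishes, so the data lies on a polynomial of degree exactly 2.

2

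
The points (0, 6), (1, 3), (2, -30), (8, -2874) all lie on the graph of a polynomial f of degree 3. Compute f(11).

-7617

Write f(x) = ax^3 + bx^2 + cx + d. Substituting each data point gives a linear system:
  d = 6
  a + b + c + d = 3
  8a + 4b + 2c + d = -30
  512a + 64b + 8c + d = -2874
Solving the system yields a = -6, b = 3, c = 0, d = 6.
So f(x) = -6x³ + 3x² + 6.
Then f(11) = -7617.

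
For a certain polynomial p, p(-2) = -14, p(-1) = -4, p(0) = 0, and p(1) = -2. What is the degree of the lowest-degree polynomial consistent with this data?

Forward differences of the values at x = -2, -1, 0, 1:
  p  : -14  -4  0  -2
  Δ  : 10  4  -2
  Δ^2: -6  -6
  Δ^3: 0
The second differences are constant (-6) and nonzero, while all higher differences vanish, so the minimal degree is 2.

2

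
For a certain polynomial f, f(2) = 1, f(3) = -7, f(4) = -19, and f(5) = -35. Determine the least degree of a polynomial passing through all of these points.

Forward differences of the values at n = 2, 3, 4, 5:
  f  : 1  -7  -19  -35
  Δ  : -8  -12  -16
  Δ^2: -4  -4
  Δ^3: 0
The second differences are constant (-4) and nonzero, while all higher differences vanish, so the minimal degree is 2.

2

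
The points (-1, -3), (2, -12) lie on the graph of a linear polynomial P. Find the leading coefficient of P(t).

-3

Write P(t) = at + b. Substituting each data point gives a linear system:
  -a + b = -3
  2a + b = -12
Solving the system yields a = -3, b = -6.
So P(t) = -3t - 6.
The leading coefficient is -3.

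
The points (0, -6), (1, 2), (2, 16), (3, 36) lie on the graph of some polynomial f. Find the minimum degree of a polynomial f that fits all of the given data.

Forward differences of the values at u = 0, 1, 2, 3:
  f  : -6  2  16  36
  Δ  : 8  14  20
  Δ^2: 6  6
  Δ^3: 0
The second differences are constant (6) and nonzero, while all higher differences vanish, so the minimal degree is 2.

2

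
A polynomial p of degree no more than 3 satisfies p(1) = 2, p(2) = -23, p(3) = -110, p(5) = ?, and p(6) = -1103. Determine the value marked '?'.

-614

The 4 known points determine the degree-3 polynomial uniquely.
Write p(u) = au^3 + bu^2 + cu + d. Substituting each data point gives a linear system:
  a + b + c + d = 2
  8a + 4b + 2c + d = -23
  27a + 9b + 3c + d = -110
  216a + 36b + 6c + d = -1103
Solving the system yields a = -6, b = 5, c = 2, d = 1.
So p(u) = -6u^3 + 5u^2 + 2u + 1.
Then p(5) = -614.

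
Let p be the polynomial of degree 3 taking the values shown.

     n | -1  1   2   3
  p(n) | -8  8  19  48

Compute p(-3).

-96

Write p(n) = an^3 + bn^2 + cn + d. Substituting each data point gives a linear system:
  -a + b - c + d = -8
  a + b + c + d = 8
  8a + 4b + 2c + d = 19
  27a + 9b + 3c + d = 48
Solving the system yields a = 2, b = -3, c = 6, d = 3.
So p(n) = 2n³ - 3n² + 6n + 3.
Then p(-3) = -96.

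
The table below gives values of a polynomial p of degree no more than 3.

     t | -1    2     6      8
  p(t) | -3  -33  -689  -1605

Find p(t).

p(t) = -3t^3 - t^2 - 5

Write p(t) = at^3 + bt^2 + ct + d. Substituting each data point gives a linear system:
  -a + b - c + d = -3
  8a + 4b + 2c + d = -33
  216a + 36b + 6c + d = -689
  512a + 64b + 8c + d = -1605
Solving the system yields a = -3, b = -1, c = 0, d = -5.
So p(t) = -3t³ - t² - 5.
Check: p(6) = -689. ✓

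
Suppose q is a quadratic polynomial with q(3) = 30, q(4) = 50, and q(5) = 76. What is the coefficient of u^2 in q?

3

Write q(u) = au^2 + bu + c. Substituting each data point gives a linear system:
  9a + 3b + c = 30
  16a + 4b + c = 50
  25a + 5b + c = 76
Solving the system yields a = 3, b = -1, c = 6.
So q(u) = 3u^2 - u + 6.
The leading coefficient is 3.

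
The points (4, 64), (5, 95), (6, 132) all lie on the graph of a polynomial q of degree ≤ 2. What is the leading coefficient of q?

Write q(u) = au^2 + bu + c. Substituting each data point gives a linear system:
  16a + 4b + c = 64
  25a + 5b + c = 95
  36a + 6b + c = 132
Solving the system yields a = 3, b = 4, c = 0.
So q(u) = 3u^2 + 4u.
The leading coefficient is 3.

3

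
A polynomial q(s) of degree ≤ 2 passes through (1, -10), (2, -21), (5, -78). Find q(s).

q(s) = -2s^2 - 5s - 3

Write q(s) = as^2 + bs + c. Substituting each data point gives a linear system:
  a + b + c = -10
  4a + 2b + c = -21
  25a + 5b + c = -78
Solving the system yields a = -2, b = -5, c = -3.
So q(s) = -2s^2 - 5s - 3.
Check: q(1) = -10. ✓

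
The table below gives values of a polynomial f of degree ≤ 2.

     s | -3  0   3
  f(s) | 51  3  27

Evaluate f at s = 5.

Using the Lagrange interpolation formula with nodes -3, 0, 3:
  L_0(s) = s(s - 3) / 18
  L_1(s) = (s + 3)(s - 3) / -9
  L_2(s) = (s + 3)s / 18
Then f(s) = 51·L_0(s) + 3·L_1(s) + 27·L_2(s).
Expanding and collecting terms gives f(s) = 4s^2 - 4s + 3.
Evaluating at s = 5: f(5) = 83.

83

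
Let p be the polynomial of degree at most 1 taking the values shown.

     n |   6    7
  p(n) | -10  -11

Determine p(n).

p(n) = -n - 4

Write p(n) = an + b. Substituting each data point gives a linear system:
  6a + b = -10
  7a + b = -11
Solving the system yields a = -1, b = -4.
So p(n) = -n - 4.
Check: p(6) = -10. ✓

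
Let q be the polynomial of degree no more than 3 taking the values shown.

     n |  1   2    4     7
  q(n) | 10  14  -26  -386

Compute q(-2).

46

Using the Lagrange interpolation formula with nodes 1, 2, 4, 7:
  L_0(n) = (n - 2)(n - 4)(n - 7) / -18
  L_1(n) = (n - 1)(n - 4)(n - 7) / 10
  L_2(n) = (n - 1)(n - 2)(n - 7) / -18
  L_3(n) = (n - 1)(n - 2)(n - 4) / 90
Then q(n) = 10·L_0(n) + 14·L_1(n) - 26·L_2(n) - 386·L_3(n).
Expanding and collecting terms gives q(n) = -2n³ + 6n² + 6.
Evaluating at n = -2: q(-2) = 46.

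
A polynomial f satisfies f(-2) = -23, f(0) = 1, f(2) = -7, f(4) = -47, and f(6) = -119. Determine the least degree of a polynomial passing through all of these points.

Forward differences of the values at n = -2, 0, 2, 4, 6:
  f  : -23  1  -7  -47  -119
  Δ  : 24  -8  -40  -72
  Δ^2: -32  -32  -32
  Δ^3: 0  0
  Δ^4: 0
The second differences are constant (-32) and nonzero, while all higher differences vanish, so the minimal degree is 2.

2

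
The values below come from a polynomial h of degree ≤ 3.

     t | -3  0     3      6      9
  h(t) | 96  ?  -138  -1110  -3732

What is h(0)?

The 4 known points determine the degree-3 polynomial uniquely.
Write h(t) = at^3 + bt^2 + ct + d. Substituting each data point gives a linear system:
  -27a + 9b - 3c + d = 96
  27a + 9b + 3c + d = -138
  216a + 36b + 6c + d = -1110
  729a + 81b + 9c + d = -3732
Solving the system yields a = -5, b = -5/3, c = 6, d = -6.
So h(t) = -5t^3 - (5/3)t^2 + 6t - 6.
Then h(0) = -6.

-6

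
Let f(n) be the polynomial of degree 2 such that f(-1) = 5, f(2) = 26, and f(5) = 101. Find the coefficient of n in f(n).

Write f(n) = an^2 + bn + c. Substituting each data point gives a linear system:
  a - b + c = 5
  4a + 2b + c = 26
  25a + 5b + c = 101
Solving the system yields a = 3, b = 4, c = 6.
So f(n) = 3n^2 + 4n + 6.
The coefficient of n is 4.

4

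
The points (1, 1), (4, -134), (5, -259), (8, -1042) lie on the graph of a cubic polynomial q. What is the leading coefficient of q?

-2

Write q(n) = an^3 + bn^2 + cn + d. Substituting each data point gives a linear system:
  a + b + c + d = 1
  64a + 16b + 4c + d = -134
  125a + 25b + 5c + d = -259
  512a + 64b + 8c + d = -1042
Solving the system yields a = -2, b = 0, c = -3, d = 6.
So q(n) = -2n^3 - 3n + 6.
The leading coefficient is -2.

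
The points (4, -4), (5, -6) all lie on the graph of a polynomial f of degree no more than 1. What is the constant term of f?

Write f(s) = as + b. Substituting each data point gives a linear system:
  4a + b = -4
  5a + b = -6
Solving the system yields a = -2, b = 4.
So f(s) = -2s + 4.
The constant term is 4.

4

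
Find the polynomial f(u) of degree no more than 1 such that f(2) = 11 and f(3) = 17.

f(u) = 6u - 1

Using the Lagrange interpolation formula with nodes 2, 3:
  L_0(u) = (u - 3) / -1
  L_1(u) = (u - 2) / 1
Then f(u) = 11·L_0(u) + 17·L_1(u).
Expanding and collecting terms gives f(u) = 6u - 1.
Check: f(3) = 17. ✓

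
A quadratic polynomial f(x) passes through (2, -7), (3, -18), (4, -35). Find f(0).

Using the Lagrange interpolation formula with nodes 2, 3, 4:
  L_0(x) = (x - 3)(x - 4) / 2
  L_1(x) = (x - 2)(x - 4) / -1
  L_2(x) = (x - 2)(x - 3) / 2
Then f(x) = -7·L_0(x) - 18·L_1(x) - 35·L_2(x).
Expanding and collecting terms gives f(x) = -3x^2 + 4x - 3.
Evaluating at x = 0: f(0) = -3.

-3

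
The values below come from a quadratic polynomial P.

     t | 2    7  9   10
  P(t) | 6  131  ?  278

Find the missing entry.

The 3 known points determine the degree-2 polynomial uniquely.
Write P(t) = at^2 + bt + c. Substituting each data point gives a linear system:
  4a + 2b + c = 6
  49a + 7b + c = 131
  100a + 10b + c = 278
Solving the system yields a = 3, b = -2, c = -2.
So P(t) = 3t^2 - 2t - 2.
Then P(9) = 223.

223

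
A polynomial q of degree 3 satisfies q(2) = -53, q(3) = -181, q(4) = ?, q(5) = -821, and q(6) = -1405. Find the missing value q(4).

The 4 known points determine the degree-3 polynomial uniquely.
Write q(u) = au^3 + bu^2 + cu + d. Substituting each data point gives a linear system:
  8a + 4b + 2c + d = -53
  27a + 9b + 3c + d = -181
  125a + 25b + 5c + d = -821
  216a + 36b + 6c + d = -1405
Solving the system yields a = -6, b = -4, c = 6, d = -1.
So q(u) = -6u^3 - 4u^2 + 6u - 1.
Then q(4) = -425.

-425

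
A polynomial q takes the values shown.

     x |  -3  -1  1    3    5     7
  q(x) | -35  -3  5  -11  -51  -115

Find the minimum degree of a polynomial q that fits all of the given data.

Forward differences of the values at x = -3, -1, 1, 3, 5, 7:
  q  : -35  -3  5  -11  -51  -115
  Δ  : 32  8  -16  -40  -64
  Δ^2: -24  -24  -24  -24
  Δ^3: 0  0  0
  Δ^4: 0  0
  Δ^5: 0
The second differences are constant (-24) and nonzero, while all higher differences vanish, so the minimal degree is 2.

2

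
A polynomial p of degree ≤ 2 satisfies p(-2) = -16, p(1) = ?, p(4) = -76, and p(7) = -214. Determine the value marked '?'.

The 3 known points determine the degree-2 polynomial uniquely.
Write p(s) = as^2 + bs + c. Substituting each data point gives a linear system:
  4a - 2b + c = -16
  16a + 4b + c = -76
  49a + 7b + c = -214
Solving the system yields a = -4, b = -2, c = -4.
So p(s) = -4s^2 - 2s - 4.
Then p(1) = -10.

-10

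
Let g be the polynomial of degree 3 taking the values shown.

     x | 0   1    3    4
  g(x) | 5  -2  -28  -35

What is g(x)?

g(x) = x^3 - 6x^2 - 2x + 5

Write g(x) = ax^3 + bx^2 + cx + d. Substituting each data point gives a linear system:
  d = 5
  a + b + c + d = -2
  27a + 9b + 3c + d = -28
  64a + 16b + 4c + d = -35
Solving the system yields a = 1, b = -6, c = -2, d = 5.
So g(x) = x^3 - 6x^2 - 2x + 5.
Check: g(3) = -28. ✓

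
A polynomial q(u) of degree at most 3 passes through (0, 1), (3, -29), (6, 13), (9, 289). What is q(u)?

Using the Lagrange interpolation formula with nodes 0, 3, 6, 9:
  L_0(u) = (u - 3)(u - 6)(u - 9) / -162
  L_1(u) = u(u - 6)(u - 9) / 54
  L_2(u) = u(u - 3)(u - 9) / -54
  L_3(u) = u(u - 3)(u - 6) / 162
Then q(u) = 1·L_0(u) - 29·L_1(u) + 13·L_2(u) + 289·L_3(u).
Expanding and collecting terms gives q(u) = u^3 - 5u^2 - 4u + 1.
Check: q(9) = 289. ✓

q(u) = u^3 - 5u^2 - 4u + 1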